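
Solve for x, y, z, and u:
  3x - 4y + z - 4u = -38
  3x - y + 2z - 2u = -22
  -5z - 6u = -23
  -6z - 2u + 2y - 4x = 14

Row-reduce the augmented matrix:
R1 ← R1 / (3).
R2 ← R2 − 3·R1.
R4 ← R4 + 4·R1.
R2 ← R2 / (3).
R1 ← R1 + 4/3·R2.
R4 ← R4 + 10/3·R2.
R3 ← R3 / (-5).
R1 ← R1 − 7/9·R3.
R2 ← R2 − 1/3·R3.
R4 ← R4 + 32/9·R3.
R4 ← R4 / (-38/45).
R1 ← R1 + 62/45·R4.
R2 ← R2 − 4/15·R4.
R3 ← R3 − 6/5·R4.
Reading off the reduced rows gives x = -5, y = 3, z = 1, u = 3.

x = -5, y = 3, z = 1, u = 3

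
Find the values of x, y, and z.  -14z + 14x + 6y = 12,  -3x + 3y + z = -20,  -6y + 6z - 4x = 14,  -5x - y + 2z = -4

x = 1, y = -5, z = -2

Row-reduce the augmented matrix:
R1 ← R1 / (14).
R2 ← R2 + 3·R1.
R3 ← R3 + 4·R1.
R4 ← R4 + 5·R1.
R2 ← R2 / (30/7).
R1 ← R1 − 3/7·R2.
R3 ← R3 + 30/7·R2.
R4 ← R4 − 8/7·R2.
Swap R3 and R4.
R3 ← R3 / (-37/15).
R1 ← R1 + 4/5·R3.
R2 ← R2 + 7/15·R3.
R4 reduces to 0 = 0, so the extra equation is consistent.
Reading off the reduced rows gives x = 1, y = -5, z = -2.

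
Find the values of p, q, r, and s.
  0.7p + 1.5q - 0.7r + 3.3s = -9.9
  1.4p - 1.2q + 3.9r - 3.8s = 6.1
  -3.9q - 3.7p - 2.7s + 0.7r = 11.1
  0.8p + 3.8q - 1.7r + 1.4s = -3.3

p = -1, q = 0, r = -1, s = -3

Row-reduce the augmented matrix:
R1 ← R1 / (7/10).
R2 ← R2 − 7/5·R1.
R3 ← R3 + 37/10·R1.
R4 ← R4 − 4/5·R1.
R2 ← R2 / (-21/5).
R1 ← R1 − 15/7·R2.
R3 ← R3 − 141/35·R2.
R4 ← R4 − 73/35·R2.
R3 ← R3 / (1021/490).
R1 ← R1 − 167/98·R3.
R2 ← R2 + 53/42·R3.
R4 ← R4 − 1273/735·R3.
R4 ← R4 / (-58701/5105).
R1 ← R1 + 4585/1021·R4.
R2 ← R2 − 5476/1021·R4.
R3 ← R3 − 2336/1021·R4.
Reading off the reduced rows gives p = -1, q = 0, r = -1, s = -3.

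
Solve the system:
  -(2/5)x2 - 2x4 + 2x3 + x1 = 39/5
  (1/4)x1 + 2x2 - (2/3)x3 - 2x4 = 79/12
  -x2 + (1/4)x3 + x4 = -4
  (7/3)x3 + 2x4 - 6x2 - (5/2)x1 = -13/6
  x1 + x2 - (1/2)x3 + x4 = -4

Row-reduce:
R2 ← R2 − 1/4·R1.
R4 ← R4 + 5/2·R1.
R5 ← R5 − 1·R1.
R2 ← R2 / (21/10).
R1 ← R1 + 2/5·R2.
R3 ← R3 + 1·R2.
R4 ← R4 + 7·R2.
R5 ← R5 − 7/5·R2.
R3 ← R3 / (-11/36).
R1 ← R1 − 16/9·R3.
R2 ← R2 + 5/9·R3.
R4 ← R4 − 31/9·R3.
R5 ← R5 + 31/18·R3.
R4 ← R4 / (-368/77).
R1 ← R1 + 48/77·R4.
R2 ← R2 + 95/77·R4.
R3 ← R3 + 72/77·R4.
R5 ← R5 − 184/77·R4.
Row 5 reduces to 0 = 3/2, a contradiction. The system is inconsistent.

no solution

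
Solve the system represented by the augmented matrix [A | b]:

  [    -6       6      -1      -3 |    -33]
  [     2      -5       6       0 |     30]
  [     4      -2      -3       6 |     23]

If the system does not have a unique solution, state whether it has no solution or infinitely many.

infinitely many solutions

Row-reduce:
R1 ← R1 / (-6).
R2 ← R2 − 2·R1.
R3 ← R3 − 4·R1.
R2 ← R2 / (-3).
R1 ← R1 + 1·R2.
R3 ← R3 − 2·R2.
R3 ← R3 / (1/9).
R1 ← R1 + 31/18·R3.
R2 ← R2 + 17/9·R3.
Rank is 3 with 4 unknowns, leaving x_4 free.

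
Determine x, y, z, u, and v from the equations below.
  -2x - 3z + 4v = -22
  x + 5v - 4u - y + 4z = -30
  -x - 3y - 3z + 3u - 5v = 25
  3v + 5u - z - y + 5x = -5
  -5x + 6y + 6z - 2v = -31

x = 5, y = 1, z = -4, u = -3, v = -6

Row-reduce the augmented matrix:
R1 ← R1 / (-2).
R2 ← R2 − 1·R1.
R3 ← R3 + 1·R1.
R4 ← R4 − 5·R1.
R5 ← R5 + 5·R1.
R2 ← R2 / (-1).
R3 ← R3 + 3·R2.
R4 ← R4 + 1·R2.
R5 ← R5 − 6·R2.
R3 ← R3 / (-9).
R1 ← R1 − 3/2·R3.
R2 ← R2 + 5/2·R3.
R4 ← R4 + 11·R3.
R5 ← R5 − 57/2·R3.
R4 ← R4 / (-28/3).
R1 ← R1 − 5/2·R4.
R2 ← R2 + 1/6·R4.
R3 ← R3 + 5/3·R4.
R5 ← R5 − 47/2·R4.
R5 ← R5 / (1193/28).
R1 ← R1 − 115/28·R5.
R2 ← R2 − 5/84·R5.
R3 ← R3 + 57/14·R5.
R4 ← R4 + 181/42·R5.
Reading off the reduced rows gives x = 5, y = 1, z = -4, u = -3, v = -6.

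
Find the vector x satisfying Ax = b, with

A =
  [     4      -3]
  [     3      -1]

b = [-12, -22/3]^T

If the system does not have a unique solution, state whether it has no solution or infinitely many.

Row-reduce the augmented matrix:
R1 ← R1 / (4).
R2 ← R2 − 3·R1.
R2 ← R2 / (5/4).
R1 ← R1 + 3/4·R2.
Reading off the reduced rows gives x_1 = -2, x_2 = 4/3.

x_1 = -2, x_2 = 4/3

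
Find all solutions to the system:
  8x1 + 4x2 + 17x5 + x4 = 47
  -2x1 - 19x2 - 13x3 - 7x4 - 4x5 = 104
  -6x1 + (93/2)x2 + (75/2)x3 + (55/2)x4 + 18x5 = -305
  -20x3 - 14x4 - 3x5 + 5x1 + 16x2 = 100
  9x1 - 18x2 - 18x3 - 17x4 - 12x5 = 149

infinitely many solutions

Row-reduce:
R1 ← R1 / (8).
R2 ← R2 + 2·R1.
R3 ← R3 + 6·R1.
R4 ← R4 − 5·R1.
R5 ← R5 − 9·R1.
R2 ← R2 / (-18).
R1 ← R1 − 1/2·R2.
R3 ← R3 − 99/2·R2.
R4 ← R4 − 27/2·R2.
R5 ← R5 + 45/2·R2.
R3 ← R3 / (7/4).
R1 ← R1 + 13/36·R3.
R2 ← R2 − 13/18·R3.
R4 ← R4 + 119/4·R3.
R5 ← R5 + 7/4·R3.
R4 ← R4 / (145).
R1 ← R1 − 122/63·R4.
R2 ← R2 + 913/252·R4.
R3 ← R3 − 155/28·R4.
Rank is 4 with 5 unknowns, leaving x5 free.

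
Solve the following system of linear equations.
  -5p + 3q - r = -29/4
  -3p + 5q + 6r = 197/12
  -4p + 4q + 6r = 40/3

Row-reduce the augmented matrix:
R1 ← R1 / (-5).
R2 ← R2 + 3·R1.
R3 ← R3 + 4·R1.
R2 ← R2 / (16/5).
R1 ← R1 + 3/5·R2.
R3 ← R3 − 8/5·R2.
R3 ← R3 / (7/2).
R1 ← R1 − 23/16·R3.
R2 ← R2 − 33/16·R3.
Reading off the reduced rows gives p = 7/4, q = 4/3, r = 5/2.

p = 7/4, q = 4/3, r = 5/2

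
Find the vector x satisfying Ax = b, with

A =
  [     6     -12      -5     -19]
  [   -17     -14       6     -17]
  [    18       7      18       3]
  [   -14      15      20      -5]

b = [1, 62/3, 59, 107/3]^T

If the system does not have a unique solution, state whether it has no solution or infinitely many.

x_1 = 2/3, x_2 = -1, x_3 = 3, x_4 = 0

Row-reduce the augmented matrix:
R1 ← R1 / (6).
R2 ← R2 + 17·R1.
R3 ← R3 − 18·R1.
R4 ← R4 + 14·R1.
R2 ← R2 / (-48).
R1 ← R1 + 2·R2.
R3 ← R3 − 43·R2.
R4 ← R4 + 13·R2.
R3 ← R3 / (7397/288).
R1 ← R1 + 71/144·R3.
R2 ← R2 − 49/288·R3.
R4 ← R4 − 3037/288·R3.
R4 ← R4 / (-212522/7397).
R1 ← R1 + 2083/7397·R4.
R2 ← R2 − 11085/7397·R4.
R3 ← R3 + 995/7397·R4.
Reading off the reduced rows gives x_1 = 2/3, x_2 = -1, x_3 = 3, x_4 = 0.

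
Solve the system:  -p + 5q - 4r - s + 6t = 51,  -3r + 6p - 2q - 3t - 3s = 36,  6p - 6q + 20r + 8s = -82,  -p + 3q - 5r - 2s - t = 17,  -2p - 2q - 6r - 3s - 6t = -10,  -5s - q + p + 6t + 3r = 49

Row-reduce the augmented matrix:
R1 ← R1 / (-1).
R2 ← R2 − 6·R1.
R3 ← R3 − 6·R1.
R4 ← R4 + 1·R1.
R5 ← R5 + 2·R1.
R6 ← R6 − 1·R1.
R2 ← R2 / (28).
R1 ← R1 + 5·R2.
R3 ← R3 − 24·R2.
R4 ← R4 + 2·R2.
R5 ← R5 + 12·R2.
R6 ← R6 − 4·R2.
R3 ← R3 / (134/7).
R1 ← R1 + 23/28·R3.
R2 ← R2 + 27/28·R3.
R4 ← R4 + 41/14·R3.
R5 ← R5 + 67/7·R3.
R6 ← R6 − 20/7·R3.
R4 ← R4 / (-21/134).
R1 ← R1 + 51/268·R4.
R2 ← R2 − 45/268·R4.
R3 ← R3 − 34/67·R4.
R6 ← R6 + 413/67·R4.
Swap R5 and R6.
R5 ← R5 / (427/3).
R1 ← R1 − 31/7·R5.
R2 ← R2 + 15/7·R5.
R3 ← R3 + 227/21·R5.
R4 ← R4 − 464/21·R5.
R6 reduces to 0 = 0, so the extra equation is consistent.
Reading off the reduced rows gives p = 5, q = 0, r = -4, s = -4, t = 6.

p = 5, q = 0, r = -4, s = -4, t = 6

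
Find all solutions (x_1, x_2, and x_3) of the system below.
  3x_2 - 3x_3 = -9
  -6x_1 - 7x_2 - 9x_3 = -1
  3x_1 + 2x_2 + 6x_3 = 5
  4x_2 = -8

x_1 = 1, x_2 = -2, x_3 = 1

Row-reduce the augmented matrix:
Swap R1 and R2.
R1 ← R1 / (-6).
R3 ← R3 − 3·R1.
R2 ← R2 / (3).
R1 ← R1 − 7/6·R2.
R3 ← R3 + 3/2·R2.
R4 ← R4 − 4·R2.
Swap R3 and R4.
R3 ← R3 / (4).
R1 ← R1 − 8/3·R3.
R2 ← R2 + 1·R3.
R4 reduces to 0 = 0, so the extra equation is consistent.
Reading off the reduced rows gives x_1 = 1, x_2 = -2, x_3 = 1.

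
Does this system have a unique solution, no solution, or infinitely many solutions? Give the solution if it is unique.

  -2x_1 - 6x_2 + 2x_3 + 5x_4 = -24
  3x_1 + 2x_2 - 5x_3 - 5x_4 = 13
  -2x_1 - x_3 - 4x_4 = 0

infinitely many solutions

Row-reduce:
R1 ← R1 / (-2).
R2 ← R2 − 3·R1.
R3 ← R3 + 2·R1.
R2 ← R2 / (-7).
R1 ← R1 − 3·R2.
R3 ← R3 − 6·R2.
R3 ← R3 / (-33/7).
R1 ← R1 + 13/7·R3.
R2 ← R2 − 2/7·R3.
Rank is 3 with 4 unknowns, leaving x_4 free.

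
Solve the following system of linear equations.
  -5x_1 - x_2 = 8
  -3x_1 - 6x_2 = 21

Row-reduce the augmented matrix:
R1 ← R1 / (-5).
R2 ← R2 + 3·R1.
R2 ← R2 / (-27/5).
R1 ← R1 − 1/5·R2.
Reading off the reduced rows gives x_1 = -1, x_2 = -3.

x_1 = -1, x_2 = -3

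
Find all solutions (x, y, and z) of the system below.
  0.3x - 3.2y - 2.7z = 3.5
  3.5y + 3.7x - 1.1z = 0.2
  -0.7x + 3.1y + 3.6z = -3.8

x = 1, y = -1, z = 0

Row-reduce the augmented matrix:
R1 ← R1 / (3/10).
R2 ← R2 − 37/10·R1.
R3 ← R3 + 7/10·R1.
R2 ← R2 / (1289/30).
R1 ← R1 + 32/3·R2.
R3 ← R3 + 131/30·R2.
R3 ← R3 / (7379/12890).
R1 ← R1 + 1297/1289·R3.
R2 ← R2 − 966/1289·R3.
Reading off the reduced rows gives x = 1, y = -1, z = 0.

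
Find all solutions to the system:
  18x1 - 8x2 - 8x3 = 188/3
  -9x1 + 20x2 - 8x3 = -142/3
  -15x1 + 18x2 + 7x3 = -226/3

Row-reduce the augmented matrix:
R1 ← R1 / (18).
R2 ← R2 + 9·R1.
R3 ← R3 + 15·R1.
R2 ← R2 / (16).
R1 ← R1 + 4/9·R2.
R3 ← R3 − 34/3·R2.
R3 ← R3 / (53/6).
R1 ← R1 + 7/9·R3.
R2 ← R2 + 3/4·R3.
Reading off the reduced rows gives x1 = 2, x2 = -2, x3 = -4/3.

x1 = 2, x2 = -2, x3 = -4/3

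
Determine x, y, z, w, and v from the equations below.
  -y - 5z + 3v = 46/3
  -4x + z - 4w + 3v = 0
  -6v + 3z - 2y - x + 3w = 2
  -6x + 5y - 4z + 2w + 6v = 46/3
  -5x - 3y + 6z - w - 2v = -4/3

Row-reduce the augmented matrix:
Swap R1 and R2.
R1 ← R1 / (-4).
R3 ← R3 + 1·R1.
R4 ← R4 + 6·R1.
R5 ← R5 + 5·R1.
R2 ← R2 / (-1).
R3 ← R3 + 2·R2.
R4 ← R4 − 5·R2.
R5 ← R5 + 3·R2.
R3 ← R3 / (51/4).
R1 ← R1 + 1/4·R3.
R2 ← R2 − 5·R3.
R4 ← R4 + 61/2·R3.
R5 ← R5 − 79/4·R3.
R4 ← R4 / (896/51).
R1 ← R1 − 55/51·R4.
R2 ← R2 + 80/51·R4.
R3 ← R3 − 16/51·R4.
R5 ← R5 + 112/51·R4.
R5 ← R5 / (13/4).
R1 ← R1 + 9/64·R5.
R2 ← R2 − 3/4·R5.
R3 ← R3 + 3/4·R5.
R4 ← R4 + 51/64·R5.
Reading off the reduced rows gives x = -2, y = -2, z = -8/3, w = 4/3, v = 0.

x = -2, y = -2, z = -8/3, w = 4/3, v = 0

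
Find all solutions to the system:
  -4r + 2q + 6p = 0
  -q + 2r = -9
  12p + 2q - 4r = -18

infinitely many solutions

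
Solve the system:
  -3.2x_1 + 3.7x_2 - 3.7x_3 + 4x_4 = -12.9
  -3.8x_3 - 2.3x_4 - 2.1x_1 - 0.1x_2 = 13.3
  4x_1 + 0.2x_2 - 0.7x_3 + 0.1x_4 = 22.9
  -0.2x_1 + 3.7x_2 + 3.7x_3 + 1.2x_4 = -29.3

x_1 = 5, x_2 = -2, x_3 = -5, x_4 = -2

Row-reduce the augmented matrix:
R1 ← R1 / (-16/5).
R2 ← R2 + 21/10·R1.
R3 ← R3 − 4·R1.
R4 ← R4 + 1/5·R1.
R2 ← R2 / (-809/320).
R1 ← R1 + 37/32·R2.
R3 ← R3 − 193/40·R2.
R4 ← R4 − 111/32·R2.
R3 ← R3 / (-64261/8090).
R1 ← R1 − 1443/809·R3.
R2 ← R2 − 439/809·R3.
R4 ← R4 − 8288/4045·R3.
R4 ← R4 / (-444459/64261).
R1 ← R1 − 2378/64261·R4.
R2 ← R2 − 106311/64261·R4.
R3 ← R3 − 34783/64261·R4.
Reading off the reduced rows gives x_1 = 5, x_2 = -2, x_3 = -5, x_4 = -2.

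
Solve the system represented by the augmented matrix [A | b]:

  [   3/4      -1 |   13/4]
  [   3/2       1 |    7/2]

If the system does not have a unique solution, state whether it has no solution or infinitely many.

x_1 = 3, x_2 = -1

From equation 1: x_2 = -13/4 + 3/4·x_1.
Substitute into equation 2 and solve: x_1 = 3.
Then x_2 = -1.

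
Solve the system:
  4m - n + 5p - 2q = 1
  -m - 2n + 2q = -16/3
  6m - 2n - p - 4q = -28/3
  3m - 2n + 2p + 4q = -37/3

Row-reduce the augmented matrix:
R1 ← R1 / (4).
R2 ← R2 + 1·R1.
R3 ← R3 − 6·R1.
R4 ← R4 − 3·R1.
R2 ← R2 / (-9/4).
R1 ← R1 + 1/4·R2.
R3 ← R3 + 1/2·R2.
R4 ← R4 + 5/4·R2.
R3 ← R3 / (-79/9).
R1 ← R1 − 10/9·R3.
R2 ← R2 + 5/9·R3.
R4 ← R4 + 22/9·R3.
R4 ← R4 / (398/79).
R1 ← R1 + 66/79·R4.
R2 ← R2 + 46/79·R4.
R3 ← R3 − 12/79·R4.
Reading off the reduced rows gives m = -5/3, n = 2, p = 4/3, q = -3/2.

m = -5/3, n = 2, p = 4/3, q = -3/2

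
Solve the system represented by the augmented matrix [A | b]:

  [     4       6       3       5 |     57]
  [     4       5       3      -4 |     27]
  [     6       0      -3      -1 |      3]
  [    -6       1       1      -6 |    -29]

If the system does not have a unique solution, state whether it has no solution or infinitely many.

x_1 = 3, x_2 = 3, x_3 = 4, x_4 = 3

Row-reduce the augmented matrix:
R1 ← R1 / (4).
R2 ← R2 − 4·R1.
R3 ← R3 − 6·R1.
R4 ← R4 + 6·R1.
R2 ← R2 / (-1).
R1 ← R1 − 3/2·R2.
R3 ← R3 + 9·R2.
R4 ← R4 − 10·R2.
R3 ← R3 / (-15/2).
R1 ← R1 − 3/4·R3.
R4 ← R4 − 11/2·R3.
R4 ← R4 / (-106/3).
R1 ← R1 + 5·R4.
R2 ← R2 − 9·R4.
R3 ← R3 + 29/3·R4.
Reading off the reduced rows gives x_1 = 3, x_2 = 3, x_3 = 4, x_4 = 3.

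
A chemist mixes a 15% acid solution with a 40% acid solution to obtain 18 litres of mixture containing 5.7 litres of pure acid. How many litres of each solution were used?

Let a = litres of solution A, b = litres of solution B.
  a + b = 18
  (3/20)a + (2/5)b = 57/10
From equation 1: a = 18 − b.
Substitute into equation 2 and solve: b = 12.
Then a = 6.

litres of solution A: 6, litres of solution B: 12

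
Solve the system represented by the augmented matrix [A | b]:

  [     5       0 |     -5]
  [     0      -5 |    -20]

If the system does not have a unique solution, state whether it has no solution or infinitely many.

x_1 = -1, x_2 = 4

Row-reduce the augmented matrix:
R1 ← R1 / (5).
R2 ← R2 / (-5).
Reading off the reduced rows gives x_1 = -1, x_2 = 4.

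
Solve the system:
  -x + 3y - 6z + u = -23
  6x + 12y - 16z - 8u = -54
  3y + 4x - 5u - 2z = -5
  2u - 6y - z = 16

no solution

Row-reduce:
R1 ← R1 / (-1).
R2 ← R2 − 6·R1.
R3 ← R3 − 4·R1.
R2 ← R2 / (30).
R1 ← R1 + 3·R2.
R3 ← R3 − 15·R2.
R4 ← R4 + 6·R2.
Swap R3 and R4.
R3 ← R3 / (-57/5).
R1 ← R1 − 4/5·R3.
R2 ← R2 + 26/15·R3.
Row 4 reduces to 0 = -1, a contradiction. The system is inconsistent.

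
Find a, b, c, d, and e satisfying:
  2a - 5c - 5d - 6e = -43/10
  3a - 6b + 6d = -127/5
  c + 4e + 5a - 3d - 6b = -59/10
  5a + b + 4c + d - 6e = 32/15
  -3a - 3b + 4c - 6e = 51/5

a = -7/5, b = 4/3, c = 5/2, d = -11/5, e = 0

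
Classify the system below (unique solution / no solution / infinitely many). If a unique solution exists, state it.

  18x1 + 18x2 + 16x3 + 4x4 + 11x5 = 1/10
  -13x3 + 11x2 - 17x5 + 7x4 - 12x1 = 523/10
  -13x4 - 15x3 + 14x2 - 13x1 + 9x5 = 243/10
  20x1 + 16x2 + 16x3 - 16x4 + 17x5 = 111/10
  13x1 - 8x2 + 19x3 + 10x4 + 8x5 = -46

x1 = -1, x2 = 2, x3 = 1, x4 = -8/5, x5 = -5/2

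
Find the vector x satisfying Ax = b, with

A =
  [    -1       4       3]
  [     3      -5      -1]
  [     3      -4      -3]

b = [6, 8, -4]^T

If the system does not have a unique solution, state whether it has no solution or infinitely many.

x_1 = 1, x_2 = -2, x_3 = 5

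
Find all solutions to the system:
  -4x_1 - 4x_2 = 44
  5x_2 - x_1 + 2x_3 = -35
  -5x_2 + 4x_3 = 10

x_1 = -5, x_2 = -6, x_3 = -5

Row-reduce the augmented matrix:
R1 ← R1 / (-4).
R2 ← R2 + 1·R1.
R2 ← R2 / (6).
R1 ← R1 − 1·R2.
R3 ← R3 + 5·R2.
R3 ← R3 / (17/3).
R1 ← R1 + 1/3·R3.
R2 ← R2 − 1/3·R3.
Reading off the reduced rows gives x_1 = -5, x_2 = -6, x_3 = -5.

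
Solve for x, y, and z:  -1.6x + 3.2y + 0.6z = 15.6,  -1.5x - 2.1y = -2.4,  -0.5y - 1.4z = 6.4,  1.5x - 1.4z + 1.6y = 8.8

x = -4, y = 4, z = -6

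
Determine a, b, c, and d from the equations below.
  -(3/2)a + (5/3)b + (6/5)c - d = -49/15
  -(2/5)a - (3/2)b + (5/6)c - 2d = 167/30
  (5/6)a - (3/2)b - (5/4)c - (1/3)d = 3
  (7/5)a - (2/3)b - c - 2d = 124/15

a = 4, b = -1, c = 2, d = -2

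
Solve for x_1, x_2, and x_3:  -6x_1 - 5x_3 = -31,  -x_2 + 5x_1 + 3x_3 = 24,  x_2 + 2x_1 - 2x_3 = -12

Row-reduce the augmented matrix:
R1 ← R1 / (-6).
R2 ← R2 − 5·R1.
R3 ← R3 − 2·R1.
R2 ← R2 / (-1).
R3 ← R3 − 1·R2.
R3 ← R3 / (-29/6).
R1 ← R1 − 5/6·R3.
R2 ← R2 − 7/6·R3.
Reading off the reduced rows gives x_1 = 1, x_2 = -4, x_3 = 5.

x_1 = 1, x_2 = -4, x_3 = 5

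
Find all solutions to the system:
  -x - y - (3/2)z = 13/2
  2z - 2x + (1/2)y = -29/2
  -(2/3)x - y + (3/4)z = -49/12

x = 2, y = -1, z = -5

Row-reduce the augmented matrix:
R1 ← R1 / (-1).
R2 ← R2 + 2·R1.
R3 ← R3 + 2/3·R1.
R2 ← R2 / (5/2).
R1 ← R1 − 1·R2.
R3 ← R3 + 1/3·R2.
R3 ← R3 / (29/12).
R1 ← R1 + 1/2·R3.
R2 ← R2 − 2·R3.
Reading off the reduced rows gives x = 2, y = -1, z = -5.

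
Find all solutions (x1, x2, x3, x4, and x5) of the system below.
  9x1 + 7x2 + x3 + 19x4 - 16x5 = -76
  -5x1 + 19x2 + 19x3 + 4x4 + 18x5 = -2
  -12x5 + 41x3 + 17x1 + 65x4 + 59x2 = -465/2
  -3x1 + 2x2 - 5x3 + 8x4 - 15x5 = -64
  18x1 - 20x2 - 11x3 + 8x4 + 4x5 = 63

no solution

Row-reduce:
R1 ← R1 / (9).
R2 ← R2 + 5·R1.
R3 ← R3 − 17·R1.
R4 ← R4 + 3·R1.
R5 ← R5 − 18·R1.
R2 ← R2 / (206/9).
R1 ← R1 − 7/9·R2.
R3 ← R3 − 412/9·R2.
R4 ← R4 − 13/3·R2.
R5 ← R5 + 34·R2.
Swap R3 and R4.
R3 ← R3 / (-862/103).
R1 ← R1 + 57/103·R3.
R2 ← R2 − 88/103·R3.
R5 ← R5 − 1653/103·R3.
Swap R4 and R5.
R4 ← R4 / (23831/1724).
R1 ← R1 − 1467/1724·R4.
R2 ← R2 − 1567/862·R4.
R3 ← R3 + 2385/1724·R4.
Row 5 reduces to 0 = -1/2, a contradiction. The system is inconsistent.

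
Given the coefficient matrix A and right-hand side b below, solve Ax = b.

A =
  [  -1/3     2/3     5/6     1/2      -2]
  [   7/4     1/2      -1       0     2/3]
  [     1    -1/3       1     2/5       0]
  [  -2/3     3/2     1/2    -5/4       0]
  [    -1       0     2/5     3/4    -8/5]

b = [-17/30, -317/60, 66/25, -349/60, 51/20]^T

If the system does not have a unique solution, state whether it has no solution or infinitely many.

x_1 = -7/5, x_2 = -3, x_3 = 2, x_4 = 13/5, x_5 = 1

Row-reduce the augmented matrix:
R1 ← R1 / (-1/3).
R2 ← R2 − 7/4·R1.
R3 ← R3 − 1·R1.
R4 ← R4 + 2/3·R1.
R5 ← R5 + 1·R1.
R2 ← R2 / (4).
R1 ← R1 + 2·R2.
R3 ← R3 − 5/3·R2.
R4 ← R4 − 1/6·R2.
R5 ← R5 + 2·R2.
R3 ← R3 / (67/32).
R1 ← R1 + 13/16·R3.
R2 ← R2 − 27/32·R3.
R4 ← R4 + 251/192·R3.
R5 ← R5 + 33/80·R3.
R4 ← R4 / (-2487/1340).
R1 ← R1 − 42/335·R4.
R2 ← R2 − 111/335·R4.
R3 ← R3 − 129/335·R4.
R5 ← R5 − 4833/6700·R4.
R5 ← R5 / (4484/12435).
R1 ← R1 − 12592/22383·R5.
R2 ← R2 + 24988/22383·R5.
R3 ← R3 + 5380/22383·R5.
R4 ← R4 + 116560/67149·R5.
Reading off the reduced rows gives x_1 = -7/5, x_2 = -3, x_3 = 2, x_4 = 13/5, x_5 = 1.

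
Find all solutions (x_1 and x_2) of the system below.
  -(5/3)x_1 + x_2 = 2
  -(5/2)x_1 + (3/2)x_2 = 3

infinitely many solutions

Row-reduce:
R1 ← R1 / (-5/3).
R2 ← R2 + 5/2·R1.
Rank is 1 with 2 unknowns, leaving x_2 free.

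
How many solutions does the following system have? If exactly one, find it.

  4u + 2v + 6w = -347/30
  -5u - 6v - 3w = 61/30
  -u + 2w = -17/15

Row-reduce the augmented matrix:
R1 ← R1 / (4).
R2 ← R2 + 5·R1.
R3 ← R3 + 1·R1.
R2 ← R2 / (-7/2).
R1 ← R1 − 1/2·R2.
R3 ← R3 − 1/2·R2.
R3 ← R3 / (29/7).
R1 ← R1 − 15/7·R3.
R2 ← R2 + 9/7·R3.
Reading off the reduced rows gives u = -5/3, v = 7/4, w = -7/5.

u = -5/3, v = 7/4, w = -7/5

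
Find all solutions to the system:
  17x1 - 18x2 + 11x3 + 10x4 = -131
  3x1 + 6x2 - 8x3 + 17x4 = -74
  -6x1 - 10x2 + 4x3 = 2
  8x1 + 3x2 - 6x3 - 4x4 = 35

x1 = -2, x2 = -1, x3 = -5, x4 = -6

Row-reduce the augmented matrix:
R1 ← R1 / (17).
R2 ← R2 − 3·R1.
R3 ← R3 + 6·R1.
R4 ← R4 − 8·R1.
R2 ← R2 / (156/17).
R1 ← R1 + 18/17·R2.
R3 ← R3 + 278/17·R2.
R4 ← R4 − 195/17·R2.
R3 ← R3 / (-59/6).
R1 ← R1 + 1/2·R3.
R2 ← R2 + 13/12·R3.
R4 ← R4 − 5/4·R3.
R4 ← R4 / (-18293/767).
R1 ← R1 − 603/767·R4.
R2 ← R2 + 1319/767·R4.
R3 ← R3 + 2393/767·R4.
Reading off the reduced rows gives x1 = -2, x2 = -1, x3 = -5, x4 = -6.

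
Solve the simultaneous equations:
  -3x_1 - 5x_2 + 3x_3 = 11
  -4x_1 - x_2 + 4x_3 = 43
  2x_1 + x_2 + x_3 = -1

Row-reduce the augmented matrix:
R1 ← R1 / (-3).
R2 ← R2 + 4·R1.
R3 ← R3 − 2·R1.
R2 ← R2 / (17/3).
R1 ← R1 − 5/3·R2.
R3 ← R3 + 7/3·R2.
R3 ← R3 / (3).
R1 ← R1 + 1·R3.
Reading off the reduced rows gives x_1 = -6, x_2 = 5, x_3 = 6.

x_1 = -6, x_2 = 5, x_3 = 6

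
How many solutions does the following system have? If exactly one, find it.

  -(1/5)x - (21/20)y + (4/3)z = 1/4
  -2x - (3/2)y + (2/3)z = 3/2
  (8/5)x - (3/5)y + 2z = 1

Row-reduce:
R1 ← R1 / (-1/5).
R2 ← R2 + 2·R1.
R3 ← R3 − 8/5·R1.
R2 ← R2 / (9).
R1 ← R1 − 21/4·R2.
R3 ← R3 + 9·R2.
Row 3 reduces to 0 = 2, a contradiction. The system is inconsistent.

no solution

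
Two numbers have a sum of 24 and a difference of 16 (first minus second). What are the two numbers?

Let x = first number, y = second number.
  x + y = 24
  x - y = 16
Row-reduce the augmented matrix:
R2 ← R2 − 1·R1.
R2 ← R2 / (-2).
R1 ← R1 − 1·R2.
Reading off the reduced rows gives x = 20, y = 4.

first number: 20, second number: 4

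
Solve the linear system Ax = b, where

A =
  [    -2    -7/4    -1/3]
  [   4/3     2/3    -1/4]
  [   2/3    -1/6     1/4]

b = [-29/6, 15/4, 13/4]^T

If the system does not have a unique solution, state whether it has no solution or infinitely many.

Row-reduce the augmented matrix:
R1 ← R1 / (-2).
R2 ← R2 − 4/3·R1.
R3 ← R3 − 2/3·R1.
R2 ← R2 / (-1/2).
R1 ← R1 − 7/8·R2.
R3 ← R3 + 3/4·R2.
R3 ← R3 / (61/72).
R1 ← R1 + 95/144·R3.
R2 ← R2 − 17/18·R3.
Reading off the reduced rows gives x_1 = 4, x_2 = -2, x_3 = 1.

x_1 = 4, x_2 = -2, x_3 = 1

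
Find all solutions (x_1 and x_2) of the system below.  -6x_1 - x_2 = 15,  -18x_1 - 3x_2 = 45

Row-reduce:
R1 ← R1 / (-6).
R2 ← R2 + 18·R1.
Rank is 1 with 2 unknowns, leaving x_2 free.

infinitely many solutions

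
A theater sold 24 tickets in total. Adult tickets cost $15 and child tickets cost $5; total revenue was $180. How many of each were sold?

adult tickets: 6, child tickets: 18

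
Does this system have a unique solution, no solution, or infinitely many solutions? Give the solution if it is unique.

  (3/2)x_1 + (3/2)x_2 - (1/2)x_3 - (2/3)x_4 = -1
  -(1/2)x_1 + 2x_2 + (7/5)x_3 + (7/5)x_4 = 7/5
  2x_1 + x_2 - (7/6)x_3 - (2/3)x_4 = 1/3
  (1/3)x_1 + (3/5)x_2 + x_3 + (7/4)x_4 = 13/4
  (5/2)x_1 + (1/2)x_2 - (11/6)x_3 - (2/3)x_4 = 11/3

no solution

Row-reduce:
R1 ← R1 / (3/2).
R2 ← R2 + 1/2·R1.
R3 ← R3 − 2·R1.
R4 ← R4 − 1/3·R1.
R5 ← R5 − 5/2·R1.
R2 ← R2 / (5/2).
R1 ← R1 − 1·R2.
R3 ← R3 + 1·R2.
R4 ← R4 − 4/15·R2.
R5 ← R5 + 2·R2.
R3 ← R3 / (-1/150).
R1 ← R1 + 62/75·R3.
R2 ← R2 − 37/75·R3.
R4 ← R4 − 1102/1125·R3.
R5 ← R5 + 1/75·R3.
R4 ← R4 / (55969/540).
R1 ← R1 + 782/9·R4.
R2 ← R2 − 466/9·R4.
R3 ← R3 + 104·R4.
Row 5 reduces to 0 = 2, a contradiction. The system is inconsistent.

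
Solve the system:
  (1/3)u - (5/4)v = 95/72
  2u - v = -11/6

Row-reduce the augmented matrix:
R1 ← R1 / (1/3).
R2 ← R2 − 2·R1.
R2 ← R2 / (13/2).
R1 ← R1 + 15/4·R2.
Reading off the reduced rows gives u = -5/3, v = -3/2.

u = -5/3, v = -3/2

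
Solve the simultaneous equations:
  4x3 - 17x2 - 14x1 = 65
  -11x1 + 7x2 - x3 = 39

infinitely many solutions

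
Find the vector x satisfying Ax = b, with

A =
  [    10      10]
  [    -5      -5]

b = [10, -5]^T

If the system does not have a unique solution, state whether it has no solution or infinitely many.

Row-reduce:
R1 ← R1 / (10).
R2 ← R2 + 5·R1.
Rank is 1 with 2 unknowns, leaving x_2 free.

infinitely many solutions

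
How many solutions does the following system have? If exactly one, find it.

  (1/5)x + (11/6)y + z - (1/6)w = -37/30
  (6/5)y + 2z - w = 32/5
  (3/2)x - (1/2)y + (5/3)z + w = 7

infinitely many solutions

Row-reduce:
R1 ← R1 / (1/5).
R3 ← R3 − 3/2·R1.
R2 ← R2 / (6/5).
R1 ← R1 − 55/6·R2.
R3 ← R3 + 57/4·R2.
R3 ← R3 / (215/12).
R1 ← R1 + 185/18·R3.
R2 ← R2 − 5/3·R3.
Rank is 3 with 4 unknowns, leaving w free.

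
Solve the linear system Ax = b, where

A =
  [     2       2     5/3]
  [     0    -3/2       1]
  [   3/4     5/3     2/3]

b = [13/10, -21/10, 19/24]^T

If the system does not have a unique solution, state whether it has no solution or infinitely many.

Row-reduce the augmented matrix:
R1 ← R1 / (2).
R3 ← R3 − 3/4·R1.
R2 ← R2 / (-3/2).
R1 ← R1 − 1·R2.
R3 ← R3 − 11/12·R2.
R3 ← R3 / (47/72).
R1 ← R1 − 3/2·R3.
R2 ← R2 + 2/3·R3.
Reading off the reduced rows gives x_1 = 3/2, x_2 = 2/5, x_3 = -3/2.

x_1 = 3/2, x_2 = 2/5, x_3 = -3/2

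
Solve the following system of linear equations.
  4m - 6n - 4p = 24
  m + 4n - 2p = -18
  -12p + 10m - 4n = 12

Row-reduce:
R1 ← R1 / (4).
R2 ← R2 − 1·R1.
R3 ← R3 − 10·R1.
R2 ← R2 / (11/2).
R1 ← R1 + 3/2·R2.
R3 ← R3 − 11·R2.
Rank is 2 with 3 unknowns, leaving p free.

infinitely many solutions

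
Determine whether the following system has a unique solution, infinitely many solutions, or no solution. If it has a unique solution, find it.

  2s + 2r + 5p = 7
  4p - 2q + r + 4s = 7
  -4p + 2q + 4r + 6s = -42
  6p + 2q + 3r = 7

infinitely many solutions

Row-reduce:
R1 ← R1 / (5).
R2 ← R2 − 4·R1.
R3 ← R3 + 4·R1.
R4 ← R4 − 6·R1.
R2 ← R2 / (-2).
R3 ← R3 − 2·R2.
R4 ← R4 − 2·R2.
R3 ← R3 / (5).
R1 ← R1 − 2/5·R3.
R2 ← R2 − 3/10·R3.
Rank is 3 with 4 unknowns, leaving s free.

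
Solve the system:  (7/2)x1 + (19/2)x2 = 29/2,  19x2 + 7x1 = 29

infinitely many solutions

Row-reduce:
R1 ← R1 / (7/2).
R2 ← R2 − 7·R1.
Rank is 1 with 2 unknowns, leaving x2 free.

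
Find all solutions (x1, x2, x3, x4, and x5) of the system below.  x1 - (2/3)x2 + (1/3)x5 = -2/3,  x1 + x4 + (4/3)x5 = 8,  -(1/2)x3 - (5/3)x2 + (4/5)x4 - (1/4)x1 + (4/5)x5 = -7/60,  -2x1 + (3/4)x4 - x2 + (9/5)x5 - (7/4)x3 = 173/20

infinitely many solutions

Row-reduce:
R2 ← R2 − 1·R1.
R3 ← R3 + 1/4·R1.
R4 ← R4 + 2·R1.
R2 ← R2 / (2/3).
R1 ← R1 + 2/3·R2.
R3 ← R3 + 11/6·R2.
R4 ← R4 + 7/3·R2.
R3 ← R3 / (-1/2).
R4 ← R4 + 7/4·R3.
R4 ← R4 / (-327/40).
R1 ← R1 − 1·R4.
R2 ← R2 − 3/2·R4.
R3 ← R3 + 71/10·R4.
Rank is 4 with 5 unknowns, leaving x5 free.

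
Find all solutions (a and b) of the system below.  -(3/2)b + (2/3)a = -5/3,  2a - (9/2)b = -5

infinitely many solutions

Row-reduce:
R1 ← R1 / (2/3).
R2 ← R2 − 2·R1.
Rank is 1 with 2 unknowns, leaving b free.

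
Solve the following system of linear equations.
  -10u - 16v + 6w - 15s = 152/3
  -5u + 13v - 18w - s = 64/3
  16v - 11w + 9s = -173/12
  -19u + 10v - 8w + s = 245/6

Row-reduce the augmented matrix:
R1 ← R1 / (-10).
R2 ← R2 + 5·R1.
R4 ← R4 + 19·R1.
R2 ← R2 / (21).
R1 ← R1 − 8/5·R2.
R3 ← R3 − 16·R2.
R4 ← R4 − 202/5·R2.
R3 ← R3 / (5).
R1 ← R1 − 1·R3.
R2 ← R2 + 1·R3.
R4 ← R4 − 21·R3.
R4 ← R4 / (-1/210).
R1 ← R1 − 41/210·R4.
R2 ← R2 − 47/42·R4.
R3 ← R3 − 17/21·R4.
Reading off the reduced rows gives u = -2, v = 1/3, w = -1/4, s = -5/2.

u = -2, v = 1/3, w = -1/4, s = -5/2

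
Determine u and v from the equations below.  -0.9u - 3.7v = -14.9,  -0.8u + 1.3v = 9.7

u = -4, v = 5

Row-reduce the augmented matrix:
R1 ← R1 / (-9/10).
R2 ← R2 + 4/5·R1.
R2 ← R2 / (413/90).
R1 ← R1 − 37/9·R2.
Reading off the reduced rows gives u = -4, v = 5.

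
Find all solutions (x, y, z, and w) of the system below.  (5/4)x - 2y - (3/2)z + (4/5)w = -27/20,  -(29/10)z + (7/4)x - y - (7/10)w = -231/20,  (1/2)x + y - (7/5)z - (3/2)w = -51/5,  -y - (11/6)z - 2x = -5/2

infinitely many solutions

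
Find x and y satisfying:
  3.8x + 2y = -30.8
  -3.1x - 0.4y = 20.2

x = -6, y = -4

Row-reduce the augmented matrix:
R1 ← R1 / (19/5).
R2 ← R2 + 31/10·R1.
R2 ← R2 / (117/95).
R1 ← R1 − 10/19·R2.
Reading off the reduced rows gives x = -6, y = -4.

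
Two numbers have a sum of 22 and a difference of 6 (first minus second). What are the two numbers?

first number: 14, second number: 8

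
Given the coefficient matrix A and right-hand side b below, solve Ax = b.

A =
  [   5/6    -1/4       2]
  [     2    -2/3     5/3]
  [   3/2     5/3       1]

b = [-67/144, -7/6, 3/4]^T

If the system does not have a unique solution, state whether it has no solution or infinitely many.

x_1 = -1/3, x_2 = 3/4, x_3 = 0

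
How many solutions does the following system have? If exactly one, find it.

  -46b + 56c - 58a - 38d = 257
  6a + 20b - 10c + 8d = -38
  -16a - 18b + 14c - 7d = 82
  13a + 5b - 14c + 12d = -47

no solution

Row-reduce:
R1 ← R1 / (-58).
R2 ← R2 − 6·R1.
R3 ← R3 + 16·R1.
R4 ← R4 − 13·R1.
R2 ← R2 / (442/29).
R1 ← R1 − 23/29·R2.
R3 ← R3 + 154/29·R2.
R4 ← R4 + 154/29·R2.
R3 ← R3 / (-644/221).
R1 ← R1 + 165/221·R3.
R2 ← R2 + 61/221·R3.
R4 ← R4 + 644/221·R3.
Row 4 reduces to 0 = -1/2, a contradiction. The system is inconsistent.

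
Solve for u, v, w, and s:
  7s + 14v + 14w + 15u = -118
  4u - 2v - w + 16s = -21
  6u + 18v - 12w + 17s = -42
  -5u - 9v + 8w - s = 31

u = -6, v = -1, w = -1, s = 0

Row-reduce the augmented matrix:
R1 ← R1 / (15).
R2 ← R2 − 4·R1.
R3 ← R3 − 6·R1.
R4 ← R4 + 5·R1.
R2 ← R2 / (-86/15).
R1 ← R1 − 14/15·R2.
R3 ← R3 − 62/5·R2.
R4 ← R4 + 13/3·R2.
R3 ← R3 / (-1197/43).
R1 ← R1 − 7/43·R3.
R2 ← R2 − 71/86·R3.
R4 ← R4 − 1397/86·R3.
R4 ← R4 / (5737/342).
R1 ← R1 − 518/171·R4.
R2 ← R2 + 389/342·R4.
R3 ← R3 + 275/171·R4.
Reading off the reduced rows gives u = -6, v = -1, w = -1, s = 0.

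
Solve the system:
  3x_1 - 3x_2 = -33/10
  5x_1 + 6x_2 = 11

x_1 = 2/5, x_2 = 3/2

Row-reduce the augmented matrix:
R1 ← R1 / (3).
R2 ← R2 − 5·R1.
R2 ← R2 / (11).
R1 ← R1 + 1·R2.
Reading off the reduced rows gives x_1 = 2/5, x_2 = 3/2.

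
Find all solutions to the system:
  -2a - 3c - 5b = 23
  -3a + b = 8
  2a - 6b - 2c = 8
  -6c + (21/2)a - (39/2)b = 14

no solution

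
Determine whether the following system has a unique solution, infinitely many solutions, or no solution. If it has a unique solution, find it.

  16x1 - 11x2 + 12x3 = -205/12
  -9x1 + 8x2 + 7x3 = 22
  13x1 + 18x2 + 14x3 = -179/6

x1 = -7/3, x2 = -3/4, x3 = 1

Row-reduce the augmented matrix:
R1 ← R1 / (16).
R2 ← R2 + 9·R1.
R3 ← R3 − 13·R1.
R2 ← R2 / (29/16).
R1 ← R1 + 11/16·R2.
R3 ← R3 − 431/16·R2.
R3 ← R3 / (-5803/29).
R1 ← R1 − 173/29·R3.
R2 ← R2 − 220/29·R3.
Reading off the reduced rows gives x1 = -7/3, x2 = -3/4, x3 = 1.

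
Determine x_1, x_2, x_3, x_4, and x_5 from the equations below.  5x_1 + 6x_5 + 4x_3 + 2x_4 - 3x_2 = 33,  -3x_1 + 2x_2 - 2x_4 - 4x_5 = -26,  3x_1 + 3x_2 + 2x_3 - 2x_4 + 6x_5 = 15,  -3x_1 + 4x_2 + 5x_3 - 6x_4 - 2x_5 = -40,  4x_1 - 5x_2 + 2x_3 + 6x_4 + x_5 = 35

x_1 = 0, x_2 = 1, x_3 = 0, x_4 = 6, x_5 = 4

Row-reduce the augmented matrix:
R1 ← R1 / (5).
R2 ← R2 + 3·R1.
R3 ← R3 − 3·R1.
R4 ← R4 + 3·R1.
R5 ← R5 − 4·R1.
R2 ← R2 / (1/5).
R1 ← R1 + 3/5·R2.
R3 ← R3 − 24/5·R2.
R4 ← R4 − 11/5·R2.
R5 ← R5 + 13/5·R2.
R3 ← R3 / (-58).
R1 ← R1 − 8·R3.
R2 ← R2 − 12·R3.
R4 ← R4 + 19·R3.
R5 ← R5 − 30·R3.
R4 ← R4 / (-36/29).
R1 ← R1 − 6/29·R4.
R2 ← R2 + 20/29·R4.
R3 ← R3 + 8/29·R4.
R5 ← R5 − 66/29·R4.
R1 ← R1 − 2·R5.
R2 ← R2 + 2/3·R5.
R3 ← R3 + 2/3·R5.
R4 ← R4 + 5/3·R5.
Reading off the reduced rows gives x_1 = 0, x_2 = 1, x_3 = 0, x_4 = 6, x_5 = 4.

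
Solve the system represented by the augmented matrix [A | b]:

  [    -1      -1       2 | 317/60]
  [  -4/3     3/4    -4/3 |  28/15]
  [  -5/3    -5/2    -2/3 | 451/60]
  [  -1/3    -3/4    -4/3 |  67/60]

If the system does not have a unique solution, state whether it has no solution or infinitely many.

x_1 = -11/4, x_2 = -4/3, x_3 = 3/5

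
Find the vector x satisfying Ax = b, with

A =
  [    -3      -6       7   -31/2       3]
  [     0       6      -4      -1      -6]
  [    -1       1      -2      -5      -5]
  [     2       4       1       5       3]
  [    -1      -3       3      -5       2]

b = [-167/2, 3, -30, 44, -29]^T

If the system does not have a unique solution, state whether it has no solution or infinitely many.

no solution

Row-reduce:
R1 ← R1 / (-3).
R3 ← R3 + 1·R1.
R4 ← R4 − 2·R1.
R5 ← R5 + 1·R1.
R2 ← R2 / (6).
R1 ← R1 − 2·R2.
R3 ← R3 − 3·R2.
R5 ← R5 + 1·R2.
R3 ← R3 / (-7/3).
R1 ← R1 + 1·R3.
R2 ← R2 + 2/3·R3.
R4 ← R4 − 17/3·R3.
R4 ← R4 / (-26/7).
R1 ← R1 − 73/14·R4.
R2 ← R2 + 5/14·R4.
R3 ← R3 + 2/7·R4.
Row 5 reduces to 0 = -2/3, a contradiction. The system is inconsistent.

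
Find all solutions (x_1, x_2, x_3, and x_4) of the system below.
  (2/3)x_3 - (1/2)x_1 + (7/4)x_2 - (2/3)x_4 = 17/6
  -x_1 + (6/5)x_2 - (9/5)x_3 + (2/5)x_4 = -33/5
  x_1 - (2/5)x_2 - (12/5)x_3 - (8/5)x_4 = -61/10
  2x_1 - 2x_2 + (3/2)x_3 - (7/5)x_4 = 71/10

no solution

Row-reduce:
R1 ← R1 / (-1/2).
R2 ← R2 + 1·R1.
R3 ← R3 − 1·R1.
R4 ← R4 − 2·R1.
R2 ← R2 / (-23/10).
R1 ← R1 + 7/2·R2.
R3 ← R3 − 31/10·R2.
R4 ← R4 − 5·R2.
R3 ← R3 / (-365/69).
R1 ← R1 − 79/23·R3.
R2 ← R2 − 94/69·R3.
R4 ← R4 + 365/138·R3.
Row 4 reduces to 0 = 1/4, a contradiction. The system is inconsistent.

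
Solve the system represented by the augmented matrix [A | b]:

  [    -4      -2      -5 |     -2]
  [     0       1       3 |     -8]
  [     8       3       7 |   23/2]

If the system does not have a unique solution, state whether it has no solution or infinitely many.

Row-reduce:
R1 ← R1 / (-4).
R3 ← R3 − 8·R1.
R1 ← R1 − 1/2·R2.
R3 ← R3 + 1·R2.
Row 3 reduces to 0 = -1/2, a contradiction. The system is inconsistent.

no solution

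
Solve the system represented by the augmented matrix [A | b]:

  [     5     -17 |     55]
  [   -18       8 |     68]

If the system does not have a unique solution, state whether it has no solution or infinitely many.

x_1 = -6, x_2 = -5

Row-reduce the augmented matrix:
R1 ← R1 / (5).
R2 ← R2 + 18·R1.
R2 ← R2 / (-266/5).
R1 ← R1 + 17/5·R2.
Reading off the reduced rows gives x_1 = -6, x_2 = -5.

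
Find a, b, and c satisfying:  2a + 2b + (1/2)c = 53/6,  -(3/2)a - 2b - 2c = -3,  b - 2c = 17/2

a = 8/3, b = 5/2, c = -3

Row-reduce the augmented matrix:
R1 ← R1 / (2).
R2 ← R2 + 3/2·R1.
R2 ← R2 / (-1/2).
R1 ← R1 − 1·R2.
R3 ← R3 − 1·R2.
R3 ← R3 / (-21/4).
R1 ← R1 + 3·R3.
R2 ← R2 − 13/4·R3.
Reading off the reduced rows gives a = 8/3, b = 5/2, c = -3.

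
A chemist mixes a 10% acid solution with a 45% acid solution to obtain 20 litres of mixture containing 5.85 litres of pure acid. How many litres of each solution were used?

litres of solution A: 9, litres of solution B: 11

Let a = litres of solution A, b = litres of solution B.
  a + b = 20
  (9/20)b + (1/10)a = 117/20
Row-reduce the augmented matrix:
R2 ← R2 − 1/10·R1.
R2 ← R2 / (7/20).
R1 ← R1 − 1·R2.
Reading off the reduced rows gives a = 9, b = 11.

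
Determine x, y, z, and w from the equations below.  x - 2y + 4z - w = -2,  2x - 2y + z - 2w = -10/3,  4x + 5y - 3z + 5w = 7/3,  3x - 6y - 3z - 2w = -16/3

Row-reduce the augmented matrix:
R2 ← R2 − 2·R1.
R3 ← R3 − 4·R1.
R4 ← R4 − 3·R1.
R2 ← R2 / (2).
R1 ← R1 + 2·R2.
R3 ← R3 − 13·R2.
R3 ← R3 / (53/2).
R1 ← R1 + 3·R3.
R2 ← R2 + 7/2·R3.
R4 ← R4 + 15·R3.
R4 ← R4 / (323/53).
R1 ← R1 − 1/53·R4.
R2 ← R2 − 63/53·R4.
R3 ← R3 − 18/53·R4.
Reading off the reduced rows gives x = -2/3, y = 1/3, z = 0, w = 2/3.

x = -2/3, y = 1/3, z = 0, w = 2/3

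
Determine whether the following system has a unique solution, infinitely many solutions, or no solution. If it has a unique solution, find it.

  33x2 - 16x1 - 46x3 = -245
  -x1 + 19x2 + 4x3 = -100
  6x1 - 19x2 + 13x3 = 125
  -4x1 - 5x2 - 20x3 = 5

x1 = 5, x2 = -5, x3 = 0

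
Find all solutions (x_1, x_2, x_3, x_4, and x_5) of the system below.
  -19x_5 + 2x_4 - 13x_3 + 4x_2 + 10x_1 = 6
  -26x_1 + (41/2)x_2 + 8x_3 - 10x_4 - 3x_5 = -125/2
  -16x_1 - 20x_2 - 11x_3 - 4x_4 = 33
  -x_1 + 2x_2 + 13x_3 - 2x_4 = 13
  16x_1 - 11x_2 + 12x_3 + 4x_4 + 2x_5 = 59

Row-reduce:
R1 ← R1 / (10).
R2 ← R2 + 26·R1.
R3 ← R3 + 16·R1.
R4 ← R4 + 1·R1.
R5 ← R5 − 16·R1.
R2 ← R2 / (309/10).
R1 ← R1 − 2/5·R2.
R3 ← R3 + 68/5·R2.
R4 ← R4 − 12/5·R2.
R5 ← R5 + 87/5·R2.
R3 ← R3 / (-4445/103).
R1 ← R1 + 199/206·R3.
R2 ← R2 + 86/103·R3.
R4 ← R4 − 2823/206·R3.
R5 ← R5 − 1882/103·R3.
R4 ← R4 / (-2091/889).
R1 ← R1 − 291/889·R4.
R2 ← R2 + 88/889·R4.
R3 ← R3 − 60/889·R4.
R5 ← R5 + 2788/889·R4.
Rank is 4 with 5 unknowns, leaving x_5 free.

infinitely many solutions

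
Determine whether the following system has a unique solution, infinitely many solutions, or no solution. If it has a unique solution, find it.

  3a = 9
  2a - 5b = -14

Row-reduce the augmented matrix:
R1 ← R1 / (3).
R2 ← R2 − 2·R1.
R2 ← R2 / (-5).
Reading off the reduced rows gives a = 3, b = 4.

a = 3, b = 4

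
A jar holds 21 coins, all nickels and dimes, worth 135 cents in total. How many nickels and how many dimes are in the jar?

nickels: 15, dimes: 6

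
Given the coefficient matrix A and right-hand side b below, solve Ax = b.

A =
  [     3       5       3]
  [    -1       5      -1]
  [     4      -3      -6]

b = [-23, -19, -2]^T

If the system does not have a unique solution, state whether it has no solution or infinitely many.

Row-reduce the augmented matrix:
R1 ← R1 / (3).
R2 ← R2 + 1·R1.
R3 ← R3 − 4·R1.
R2 ← R2 / (20/3).
R1 ← R1 − 5/3·R2.
R3 ← R3 + 29/3·R2.
R3 ← R3 / (-10).
R1 ← R1 − 1·R3.
Reading off the reduced rows gives x_1 = -2, x_2 = -4, x_3 = 1.

x_1 = -2, x_2 = -4, x_3 = 1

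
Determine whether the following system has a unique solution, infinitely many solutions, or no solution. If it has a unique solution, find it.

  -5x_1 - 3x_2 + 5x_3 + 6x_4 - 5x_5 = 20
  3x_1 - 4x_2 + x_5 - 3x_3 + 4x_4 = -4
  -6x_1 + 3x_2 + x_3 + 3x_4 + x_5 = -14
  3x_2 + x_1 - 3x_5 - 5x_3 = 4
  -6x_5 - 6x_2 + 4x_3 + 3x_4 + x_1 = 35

Row-reduce:
R1 ← R1 / (-5).
R2 ← R2 − 3·R1.
R3 ← R3 + 6·R1.
R4 ← R4 − 1·R1.
R5 ← R5 − 1·R1.
R2 ← R2 / (-29/5).
R1 ← R1 − 3/5·R2.
R3 ← R3 − 33/5·R2.
R4 ← R4 − 12/5·R2.
R5 ← R5 + 33/5·R2.
R3 ← R3 / (-5).
R1 ← R1 + 1·R3.
R4 ← R4 + 4·R3.
R5 ← R5 − 5·R3.
R4 ← R4 / (114/145).
R1 ← R1 + 189/145·R4.
R2 ← R2 + 38/29·R4.
R3 ← R3 + 129/145·R4.
Row 5 reduces to 0 = 1, a contradiction. The system is inconsistent.

no solution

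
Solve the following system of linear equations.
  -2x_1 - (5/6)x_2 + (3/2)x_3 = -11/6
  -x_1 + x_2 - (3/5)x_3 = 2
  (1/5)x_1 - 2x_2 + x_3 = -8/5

Row-reduce the augmented matrix:
R1 ← R1 / (-2).
R2 ← R2 + 1·R1.
R3 ← R3 − 1/5·R1.
R2 ← R2 / (17/12).
R1 ← R1 − 5/12·R2.
R3 ← R3 + 25/12·R2.
R3 ← R3 / (-71/85).
R1 ← R1 + 6/17·R3.
R2 ← R2 + 81/85·R3.
Reading off the reduced rows gives x_1 = -1, x_2 = -4/5, x_3 = -3.

x_1 = -1, x_2 = -4/5, x_3 = -3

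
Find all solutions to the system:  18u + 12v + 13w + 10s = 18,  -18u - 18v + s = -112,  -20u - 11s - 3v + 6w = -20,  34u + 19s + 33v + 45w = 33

no solution

Row-reduce:
R1 ← R1 / (18).
R2 ← R2 + 18·R1.
R3 ← R3 + 20·R1.
R4 ← R4 − 34·R1.
R2 ← R2 / (-6).
R1 ← R1 − 2/3·R2.
R3 ← R3 − 31/3·R2.
R4 ← R4 − 31/3·R2.
R3 ← R3 / (257/6).
R1 ← R1 − 13/6·R3.
R2 ← R2 + 13/6·R3.
R4 ← R4 − 257/6·R3.
Row 4 reduces to 0 = -1, a contradiction. The system is inconsistent.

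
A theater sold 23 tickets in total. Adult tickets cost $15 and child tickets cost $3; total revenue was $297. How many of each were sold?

Let a = adult tickets, c = child tickets.
  a + c = 23
  15a + 3c = 297
Row-reduce the augmented matrix:
R2 ← R2 − 15·R1.
R2 ← R2 / (-12).
R1 ← R1 − 1·R2.
Reading off the reduced rows gives a = 19, c = 4.

adult tickets: 19, child tickets: 4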